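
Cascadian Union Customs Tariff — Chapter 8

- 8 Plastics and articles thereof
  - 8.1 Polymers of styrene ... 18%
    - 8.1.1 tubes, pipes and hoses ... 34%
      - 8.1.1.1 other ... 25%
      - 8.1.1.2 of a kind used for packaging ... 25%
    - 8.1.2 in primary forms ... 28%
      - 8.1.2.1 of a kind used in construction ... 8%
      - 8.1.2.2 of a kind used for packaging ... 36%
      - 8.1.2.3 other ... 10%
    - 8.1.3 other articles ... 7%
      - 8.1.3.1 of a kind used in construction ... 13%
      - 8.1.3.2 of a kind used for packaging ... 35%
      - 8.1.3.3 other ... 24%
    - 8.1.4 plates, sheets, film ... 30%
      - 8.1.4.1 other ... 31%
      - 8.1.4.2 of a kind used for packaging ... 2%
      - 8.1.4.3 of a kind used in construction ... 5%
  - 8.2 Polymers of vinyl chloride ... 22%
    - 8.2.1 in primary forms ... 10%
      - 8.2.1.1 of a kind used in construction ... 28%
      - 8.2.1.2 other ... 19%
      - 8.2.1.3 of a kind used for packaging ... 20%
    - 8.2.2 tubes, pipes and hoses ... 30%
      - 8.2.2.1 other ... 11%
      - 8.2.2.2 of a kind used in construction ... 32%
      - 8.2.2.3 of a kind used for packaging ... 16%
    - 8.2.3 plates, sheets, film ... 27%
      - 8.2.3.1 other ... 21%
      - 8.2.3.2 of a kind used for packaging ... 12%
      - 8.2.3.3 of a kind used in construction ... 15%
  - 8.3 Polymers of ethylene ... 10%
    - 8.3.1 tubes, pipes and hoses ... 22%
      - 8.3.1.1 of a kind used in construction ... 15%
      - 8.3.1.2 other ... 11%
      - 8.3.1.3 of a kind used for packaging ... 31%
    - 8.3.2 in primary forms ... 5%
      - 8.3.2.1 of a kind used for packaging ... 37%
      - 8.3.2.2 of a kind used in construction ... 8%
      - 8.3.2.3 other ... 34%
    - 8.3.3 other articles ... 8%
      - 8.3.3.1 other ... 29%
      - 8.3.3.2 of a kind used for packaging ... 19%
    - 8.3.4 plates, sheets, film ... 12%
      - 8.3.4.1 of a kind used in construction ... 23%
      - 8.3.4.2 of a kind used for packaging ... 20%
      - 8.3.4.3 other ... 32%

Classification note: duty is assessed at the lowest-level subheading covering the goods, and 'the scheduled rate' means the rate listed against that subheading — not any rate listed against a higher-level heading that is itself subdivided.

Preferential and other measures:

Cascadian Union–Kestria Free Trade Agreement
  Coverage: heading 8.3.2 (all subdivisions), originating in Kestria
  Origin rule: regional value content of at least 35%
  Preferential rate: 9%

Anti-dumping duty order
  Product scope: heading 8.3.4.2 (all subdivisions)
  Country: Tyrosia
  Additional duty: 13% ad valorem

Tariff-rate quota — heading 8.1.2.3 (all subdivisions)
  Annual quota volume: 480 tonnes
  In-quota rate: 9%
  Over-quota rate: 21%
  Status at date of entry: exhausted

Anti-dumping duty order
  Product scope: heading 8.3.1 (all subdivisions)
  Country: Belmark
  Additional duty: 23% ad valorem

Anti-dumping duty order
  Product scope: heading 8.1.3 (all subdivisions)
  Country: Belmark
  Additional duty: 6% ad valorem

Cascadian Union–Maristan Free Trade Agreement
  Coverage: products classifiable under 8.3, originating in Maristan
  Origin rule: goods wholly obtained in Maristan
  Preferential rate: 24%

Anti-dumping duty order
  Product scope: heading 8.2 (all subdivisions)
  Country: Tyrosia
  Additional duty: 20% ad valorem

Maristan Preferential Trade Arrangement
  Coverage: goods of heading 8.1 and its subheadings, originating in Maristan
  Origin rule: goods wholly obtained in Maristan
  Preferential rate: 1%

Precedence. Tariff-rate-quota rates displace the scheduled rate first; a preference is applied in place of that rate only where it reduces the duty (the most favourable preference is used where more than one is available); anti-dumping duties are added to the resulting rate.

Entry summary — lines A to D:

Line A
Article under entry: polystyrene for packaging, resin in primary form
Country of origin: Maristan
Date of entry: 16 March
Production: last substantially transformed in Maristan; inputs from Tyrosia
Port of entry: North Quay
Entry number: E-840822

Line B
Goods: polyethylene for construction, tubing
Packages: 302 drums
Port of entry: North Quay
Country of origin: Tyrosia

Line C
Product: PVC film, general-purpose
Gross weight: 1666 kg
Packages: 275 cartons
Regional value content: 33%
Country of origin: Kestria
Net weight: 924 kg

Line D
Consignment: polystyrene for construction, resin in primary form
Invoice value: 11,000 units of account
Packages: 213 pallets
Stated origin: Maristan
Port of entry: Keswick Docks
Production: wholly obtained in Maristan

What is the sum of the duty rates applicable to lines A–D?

73%

Line A: polystyrene → 8.1; resin in primary form → 8.1.2; for packaging → 8.1.2.2. Scheduled 36%. Maristan agreement on 8.3: 8.1.2.2 not covered; Maristan agreement on 8.1: not wholly obtained. → 36%.
Line B: polyethylene → 8.3; tubing → 8.3.1; for construction → 8.3.1.1. Scheduled 15%. No special measure applies. → 15%.
Line C: PVC → 8.2; film → 8.2.3; general-purpose → 8.2.3.1. Scheduled 21%. Kestria agreement on 8.3.2: 8.2.3.1 not covered. → 21%.
Line D: polystyrene → 8.1; resin in primary form → 8.1.2; for construction → 8.1.2.1. Scheduled 8%. Maristan agreement on 8.3: 8.1.2.1 not covered; Maristan agreement on 8.1: wholly obtained → 1% available; preferential 1%. → 1%.
Sum: 36% + 15% + 21% + 1% = 73%.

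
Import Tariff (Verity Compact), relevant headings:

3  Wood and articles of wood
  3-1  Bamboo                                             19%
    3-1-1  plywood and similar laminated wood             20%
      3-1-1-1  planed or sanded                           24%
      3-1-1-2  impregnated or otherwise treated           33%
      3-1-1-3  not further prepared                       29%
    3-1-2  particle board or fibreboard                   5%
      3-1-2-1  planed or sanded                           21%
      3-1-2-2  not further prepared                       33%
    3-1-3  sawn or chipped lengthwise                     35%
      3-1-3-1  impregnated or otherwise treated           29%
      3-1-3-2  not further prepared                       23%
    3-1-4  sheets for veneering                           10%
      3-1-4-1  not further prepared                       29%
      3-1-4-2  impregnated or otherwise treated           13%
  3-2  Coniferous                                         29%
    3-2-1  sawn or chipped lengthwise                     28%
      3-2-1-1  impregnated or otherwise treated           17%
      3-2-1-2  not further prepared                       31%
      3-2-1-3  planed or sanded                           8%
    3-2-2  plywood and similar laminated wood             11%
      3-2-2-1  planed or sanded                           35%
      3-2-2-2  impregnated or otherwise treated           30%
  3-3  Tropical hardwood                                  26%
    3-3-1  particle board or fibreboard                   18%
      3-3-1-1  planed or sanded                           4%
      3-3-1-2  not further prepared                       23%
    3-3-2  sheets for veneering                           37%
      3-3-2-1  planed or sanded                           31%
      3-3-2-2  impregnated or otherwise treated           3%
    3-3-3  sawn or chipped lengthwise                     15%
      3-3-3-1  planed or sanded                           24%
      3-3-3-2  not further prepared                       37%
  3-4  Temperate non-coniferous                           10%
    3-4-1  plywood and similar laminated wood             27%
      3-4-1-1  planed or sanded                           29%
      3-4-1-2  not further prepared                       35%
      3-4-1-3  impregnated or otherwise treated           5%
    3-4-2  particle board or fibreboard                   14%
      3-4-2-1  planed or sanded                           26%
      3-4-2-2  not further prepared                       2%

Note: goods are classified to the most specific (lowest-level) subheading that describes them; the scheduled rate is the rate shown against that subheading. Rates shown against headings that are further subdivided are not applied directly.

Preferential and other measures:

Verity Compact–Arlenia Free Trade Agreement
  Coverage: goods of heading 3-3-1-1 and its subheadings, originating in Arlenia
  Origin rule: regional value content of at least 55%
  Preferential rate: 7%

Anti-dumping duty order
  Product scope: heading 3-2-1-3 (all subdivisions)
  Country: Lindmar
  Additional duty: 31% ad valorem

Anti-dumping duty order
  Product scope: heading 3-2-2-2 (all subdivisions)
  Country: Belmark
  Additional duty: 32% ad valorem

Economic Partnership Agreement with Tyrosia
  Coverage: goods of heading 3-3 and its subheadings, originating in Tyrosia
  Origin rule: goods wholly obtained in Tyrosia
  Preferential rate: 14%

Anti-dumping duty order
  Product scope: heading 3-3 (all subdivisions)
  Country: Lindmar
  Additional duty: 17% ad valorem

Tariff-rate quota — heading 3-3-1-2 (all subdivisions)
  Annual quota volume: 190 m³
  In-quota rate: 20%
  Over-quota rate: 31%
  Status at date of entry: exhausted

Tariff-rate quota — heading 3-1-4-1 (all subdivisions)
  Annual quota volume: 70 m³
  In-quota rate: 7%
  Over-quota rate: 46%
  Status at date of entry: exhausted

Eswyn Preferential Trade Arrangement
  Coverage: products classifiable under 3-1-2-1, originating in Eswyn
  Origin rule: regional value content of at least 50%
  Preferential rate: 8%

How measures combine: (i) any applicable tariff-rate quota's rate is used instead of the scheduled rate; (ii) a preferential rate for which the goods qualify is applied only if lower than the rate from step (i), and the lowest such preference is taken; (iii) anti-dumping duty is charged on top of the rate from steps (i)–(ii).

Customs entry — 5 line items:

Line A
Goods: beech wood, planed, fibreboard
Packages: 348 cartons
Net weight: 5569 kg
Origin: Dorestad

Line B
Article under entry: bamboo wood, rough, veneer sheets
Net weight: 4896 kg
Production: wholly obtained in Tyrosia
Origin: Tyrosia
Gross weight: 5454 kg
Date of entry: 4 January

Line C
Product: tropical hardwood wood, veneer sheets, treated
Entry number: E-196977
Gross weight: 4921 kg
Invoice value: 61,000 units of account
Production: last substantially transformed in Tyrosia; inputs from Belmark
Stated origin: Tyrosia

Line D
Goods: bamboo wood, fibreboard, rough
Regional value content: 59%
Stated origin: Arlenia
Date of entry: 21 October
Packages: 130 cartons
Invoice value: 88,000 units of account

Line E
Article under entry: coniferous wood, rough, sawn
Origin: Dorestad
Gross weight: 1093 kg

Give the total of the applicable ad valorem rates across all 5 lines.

139%

Line A: beech → 3-4; fibreboard → 3-4-2; planed → 3-4-2-1. Scheduled 26%. No special measure applies. → 26%.
Line B: bamboo → 3-1; veneer sheets → 3-1-4; rough → 3-1-4-1. Scheduled 29%. quota on 3-1-4-1 exhausted → over-quota 46%; Tyrosia agreement on 3-3: 3-1-4-1 not covered. → 46%.
Line C: tropical hardwood → 3-3; veneer sheets → 3-3-2; treated → 3-3-2-2. Scheduled 3%. Tyrosia agreement on 3-3: not wholly obtained. → 3%.
Line D: bamboo → 3-1; fibreboard → 3-1-2; rough → 3-1-2-2. Scheduled 33%. Arlenia agreement on 3-3-1-1: 3-1-2-2 not covered. → 33%.
Line E: coniferous → 3-2; sawn → 3-2-1; rough → 3-2-1-2. Scheduled 31%. No special measure applies. → 31%.
Sum: 26% + 46% + 3% + 33% + 31% = 139%.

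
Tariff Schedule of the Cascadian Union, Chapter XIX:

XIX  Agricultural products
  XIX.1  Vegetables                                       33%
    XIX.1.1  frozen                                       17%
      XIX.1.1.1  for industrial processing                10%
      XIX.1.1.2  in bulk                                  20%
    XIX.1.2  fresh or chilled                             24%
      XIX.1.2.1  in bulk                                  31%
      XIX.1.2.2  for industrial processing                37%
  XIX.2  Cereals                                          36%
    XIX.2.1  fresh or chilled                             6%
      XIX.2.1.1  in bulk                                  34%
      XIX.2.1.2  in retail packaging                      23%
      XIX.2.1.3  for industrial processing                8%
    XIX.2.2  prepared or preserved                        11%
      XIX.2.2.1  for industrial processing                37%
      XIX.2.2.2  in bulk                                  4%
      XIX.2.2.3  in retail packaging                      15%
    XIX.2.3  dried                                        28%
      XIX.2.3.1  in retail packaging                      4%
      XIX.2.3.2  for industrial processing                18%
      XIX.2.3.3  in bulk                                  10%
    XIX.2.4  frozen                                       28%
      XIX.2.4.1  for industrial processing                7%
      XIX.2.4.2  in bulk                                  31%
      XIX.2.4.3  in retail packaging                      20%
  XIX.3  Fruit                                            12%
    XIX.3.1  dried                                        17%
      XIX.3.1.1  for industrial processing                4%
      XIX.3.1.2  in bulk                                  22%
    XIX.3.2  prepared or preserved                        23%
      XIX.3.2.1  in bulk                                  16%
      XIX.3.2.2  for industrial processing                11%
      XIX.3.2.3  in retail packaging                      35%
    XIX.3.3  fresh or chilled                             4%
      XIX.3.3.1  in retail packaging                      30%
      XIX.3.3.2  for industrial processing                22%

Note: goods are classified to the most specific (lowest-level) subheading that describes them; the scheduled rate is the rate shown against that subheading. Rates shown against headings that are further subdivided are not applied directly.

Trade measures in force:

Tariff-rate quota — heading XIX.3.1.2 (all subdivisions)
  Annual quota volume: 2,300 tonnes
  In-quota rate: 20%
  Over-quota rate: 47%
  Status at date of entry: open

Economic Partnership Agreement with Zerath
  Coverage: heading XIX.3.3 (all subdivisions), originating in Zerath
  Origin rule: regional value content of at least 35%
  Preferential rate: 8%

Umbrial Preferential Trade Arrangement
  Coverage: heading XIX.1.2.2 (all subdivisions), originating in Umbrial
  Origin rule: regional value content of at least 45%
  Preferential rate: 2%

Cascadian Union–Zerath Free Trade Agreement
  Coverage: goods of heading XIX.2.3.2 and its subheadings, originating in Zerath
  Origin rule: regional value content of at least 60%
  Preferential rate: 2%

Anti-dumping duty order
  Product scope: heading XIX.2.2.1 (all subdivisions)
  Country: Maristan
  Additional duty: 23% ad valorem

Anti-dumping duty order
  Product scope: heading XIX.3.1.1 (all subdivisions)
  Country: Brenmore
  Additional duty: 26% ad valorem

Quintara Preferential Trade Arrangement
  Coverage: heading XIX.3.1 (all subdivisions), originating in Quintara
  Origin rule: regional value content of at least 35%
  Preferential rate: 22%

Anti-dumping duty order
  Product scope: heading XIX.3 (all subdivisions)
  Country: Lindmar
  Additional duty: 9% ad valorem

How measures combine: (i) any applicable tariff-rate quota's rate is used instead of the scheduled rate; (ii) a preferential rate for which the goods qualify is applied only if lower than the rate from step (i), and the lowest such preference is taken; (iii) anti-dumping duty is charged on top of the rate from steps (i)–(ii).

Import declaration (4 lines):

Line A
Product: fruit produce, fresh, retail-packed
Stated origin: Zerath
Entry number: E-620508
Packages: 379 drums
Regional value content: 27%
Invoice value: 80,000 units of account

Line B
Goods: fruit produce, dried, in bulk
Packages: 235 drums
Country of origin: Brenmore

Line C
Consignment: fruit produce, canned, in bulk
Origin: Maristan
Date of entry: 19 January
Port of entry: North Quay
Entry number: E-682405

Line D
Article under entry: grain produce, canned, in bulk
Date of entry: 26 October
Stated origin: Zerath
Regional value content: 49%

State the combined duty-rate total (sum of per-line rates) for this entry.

Line A: fruit → XIX.3; fresh → XIX.3.3; retail-packed → XIX.3.3.1. Scheduled 30%. Zerath agreement on XIX.3.3: RVC < 35%; Zerath agreement on XIX.2.3.2: XIX.3.3.1 not covered. → 30%.
Line B: fruit → XIX.3; dried → XIX.3.1; in bulk → XIX.3.1.2. Scheduled 22%. quota on XIX.3.1.2 open → in-quota 20%. → 20%.
Line C: fruit → XIX.3; canned → XIX.3.2; in bulk → XIX.3.2.1. Scheduled 16%. No special measure applies. → 16%.
Line D: grain → XIX.2; canned → XIX.2.2; in bulk → XIX.2.2.2. Scheduled 4%. Zerath agreement on XIX.3.3: XIX.2.2.2 not covered; Zerath agreement on XIX.2.3.2: XIX.2.2.2 not covered. → 4%.
Sum: 30% + 20% + 16% + 4% = 70%.

70%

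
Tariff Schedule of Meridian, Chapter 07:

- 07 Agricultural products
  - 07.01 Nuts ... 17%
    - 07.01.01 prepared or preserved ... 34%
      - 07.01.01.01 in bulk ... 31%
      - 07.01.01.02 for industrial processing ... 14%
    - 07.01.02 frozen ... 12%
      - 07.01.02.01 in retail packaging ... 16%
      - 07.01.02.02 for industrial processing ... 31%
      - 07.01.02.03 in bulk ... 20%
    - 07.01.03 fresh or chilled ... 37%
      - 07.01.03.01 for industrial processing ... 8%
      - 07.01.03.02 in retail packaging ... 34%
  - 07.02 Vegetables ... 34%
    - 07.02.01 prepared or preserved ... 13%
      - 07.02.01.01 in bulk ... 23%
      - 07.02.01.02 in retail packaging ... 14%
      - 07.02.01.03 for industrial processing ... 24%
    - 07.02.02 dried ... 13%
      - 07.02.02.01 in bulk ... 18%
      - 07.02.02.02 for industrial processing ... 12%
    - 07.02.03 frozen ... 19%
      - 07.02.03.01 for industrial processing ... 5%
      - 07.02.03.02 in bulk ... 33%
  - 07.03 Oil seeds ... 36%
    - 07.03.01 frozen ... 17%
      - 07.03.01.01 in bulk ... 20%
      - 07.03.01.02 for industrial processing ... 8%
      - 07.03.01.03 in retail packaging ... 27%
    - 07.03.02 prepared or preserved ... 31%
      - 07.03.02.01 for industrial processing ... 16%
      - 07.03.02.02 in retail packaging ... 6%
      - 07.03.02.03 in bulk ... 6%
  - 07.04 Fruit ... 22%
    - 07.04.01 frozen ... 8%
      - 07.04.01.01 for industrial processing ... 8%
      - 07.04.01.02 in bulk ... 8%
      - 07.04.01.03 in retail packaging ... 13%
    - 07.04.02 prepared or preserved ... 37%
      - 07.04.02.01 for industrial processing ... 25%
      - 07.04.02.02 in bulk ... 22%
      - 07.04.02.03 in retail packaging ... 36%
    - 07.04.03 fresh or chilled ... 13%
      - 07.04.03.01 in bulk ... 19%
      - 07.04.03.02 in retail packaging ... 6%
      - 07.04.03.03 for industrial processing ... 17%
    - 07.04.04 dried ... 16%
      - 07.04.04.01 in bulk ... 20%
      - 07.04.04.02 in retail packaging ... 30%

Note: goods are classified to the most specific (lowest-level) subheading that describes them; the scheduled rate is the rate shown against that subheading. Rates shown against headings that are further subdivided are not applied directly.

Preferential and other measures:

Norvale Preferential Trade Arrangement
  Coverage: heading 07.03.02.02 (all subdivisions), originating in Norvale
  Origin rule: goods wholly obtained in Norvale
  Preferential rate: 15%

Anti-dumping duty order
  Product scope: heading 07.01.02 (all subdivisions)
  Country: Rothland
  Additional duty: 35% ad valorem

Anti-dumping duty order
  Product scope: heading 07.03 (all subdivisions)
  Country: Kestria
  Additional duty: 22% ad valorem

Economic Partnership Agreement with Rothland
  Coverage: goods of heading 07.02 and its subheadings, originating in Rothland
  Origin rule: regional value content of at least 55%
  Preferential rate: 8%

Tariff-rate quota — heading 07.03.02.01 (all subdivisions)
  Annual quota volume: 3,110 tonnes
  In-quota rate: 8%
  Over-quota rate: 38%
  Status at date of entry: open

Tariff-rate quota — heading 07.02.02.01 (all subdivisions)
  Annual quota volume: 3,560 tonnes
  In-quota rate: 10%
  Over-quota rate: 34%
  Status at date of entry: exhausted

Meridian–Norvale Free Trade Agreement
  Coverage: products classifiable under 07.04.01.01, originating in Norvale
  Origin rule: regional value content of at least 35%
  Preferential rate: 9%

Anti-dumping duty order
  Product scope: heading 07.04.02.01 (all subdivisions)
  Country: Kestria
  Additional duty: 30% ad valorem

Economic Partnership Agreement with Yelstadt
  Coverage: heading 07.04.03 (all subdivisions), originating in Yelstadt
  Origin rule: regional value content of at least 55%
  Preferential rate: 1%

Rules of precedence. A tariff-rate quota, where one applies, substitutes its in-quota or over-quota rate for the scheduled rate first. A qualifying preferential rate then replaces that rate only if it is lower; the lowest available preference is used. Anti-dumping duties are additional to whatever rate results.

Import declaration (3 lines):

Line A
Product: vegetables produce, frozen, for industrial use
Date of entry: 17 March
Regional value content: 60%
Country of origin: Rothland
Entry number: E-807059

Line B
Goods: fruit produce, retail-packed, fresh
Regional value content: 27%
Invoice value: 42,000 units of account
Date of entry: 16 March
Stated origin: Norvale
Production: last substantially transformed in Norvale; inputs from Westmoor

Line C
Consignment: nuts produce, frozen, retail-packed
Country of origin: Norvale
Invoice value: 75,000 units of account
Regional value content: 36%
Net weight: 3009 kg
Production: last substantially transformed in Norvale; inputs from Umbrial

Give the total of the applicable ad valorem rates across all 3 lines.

27%

Line A: vegetables → 07.02; frozen → 07.02.03; for industrial use → 07.02.03.01. Scheduled 5%. Rothland agreement on 07.02: RVC ≥ 55% → 8% available; preference 8% not lower than 5% → no reduction. → 5%.
Line B: fruit → 07.04; fresh → 07.04.03; retail-packed → 07.04.03.02. Scheduled 6%. Norvale agreement on 07.03.02.02: 07.04.03.02 not covered; Norvale agreement on 07.04.01.01: 07.04.03.02 not covered. → 6%.
Line C: nuts → 07.01; frozen → 07.01.02; retail-packed → 07.01.02.01. Scheduled 16%. Norvale agreement on 07.03.02.02: 07.01.02.01 not covered; Norvale agreement on 07.04.01.01: 07.01.02.01 not covered. → 16%.
Sum: 5% + 6% + 16% = 27%.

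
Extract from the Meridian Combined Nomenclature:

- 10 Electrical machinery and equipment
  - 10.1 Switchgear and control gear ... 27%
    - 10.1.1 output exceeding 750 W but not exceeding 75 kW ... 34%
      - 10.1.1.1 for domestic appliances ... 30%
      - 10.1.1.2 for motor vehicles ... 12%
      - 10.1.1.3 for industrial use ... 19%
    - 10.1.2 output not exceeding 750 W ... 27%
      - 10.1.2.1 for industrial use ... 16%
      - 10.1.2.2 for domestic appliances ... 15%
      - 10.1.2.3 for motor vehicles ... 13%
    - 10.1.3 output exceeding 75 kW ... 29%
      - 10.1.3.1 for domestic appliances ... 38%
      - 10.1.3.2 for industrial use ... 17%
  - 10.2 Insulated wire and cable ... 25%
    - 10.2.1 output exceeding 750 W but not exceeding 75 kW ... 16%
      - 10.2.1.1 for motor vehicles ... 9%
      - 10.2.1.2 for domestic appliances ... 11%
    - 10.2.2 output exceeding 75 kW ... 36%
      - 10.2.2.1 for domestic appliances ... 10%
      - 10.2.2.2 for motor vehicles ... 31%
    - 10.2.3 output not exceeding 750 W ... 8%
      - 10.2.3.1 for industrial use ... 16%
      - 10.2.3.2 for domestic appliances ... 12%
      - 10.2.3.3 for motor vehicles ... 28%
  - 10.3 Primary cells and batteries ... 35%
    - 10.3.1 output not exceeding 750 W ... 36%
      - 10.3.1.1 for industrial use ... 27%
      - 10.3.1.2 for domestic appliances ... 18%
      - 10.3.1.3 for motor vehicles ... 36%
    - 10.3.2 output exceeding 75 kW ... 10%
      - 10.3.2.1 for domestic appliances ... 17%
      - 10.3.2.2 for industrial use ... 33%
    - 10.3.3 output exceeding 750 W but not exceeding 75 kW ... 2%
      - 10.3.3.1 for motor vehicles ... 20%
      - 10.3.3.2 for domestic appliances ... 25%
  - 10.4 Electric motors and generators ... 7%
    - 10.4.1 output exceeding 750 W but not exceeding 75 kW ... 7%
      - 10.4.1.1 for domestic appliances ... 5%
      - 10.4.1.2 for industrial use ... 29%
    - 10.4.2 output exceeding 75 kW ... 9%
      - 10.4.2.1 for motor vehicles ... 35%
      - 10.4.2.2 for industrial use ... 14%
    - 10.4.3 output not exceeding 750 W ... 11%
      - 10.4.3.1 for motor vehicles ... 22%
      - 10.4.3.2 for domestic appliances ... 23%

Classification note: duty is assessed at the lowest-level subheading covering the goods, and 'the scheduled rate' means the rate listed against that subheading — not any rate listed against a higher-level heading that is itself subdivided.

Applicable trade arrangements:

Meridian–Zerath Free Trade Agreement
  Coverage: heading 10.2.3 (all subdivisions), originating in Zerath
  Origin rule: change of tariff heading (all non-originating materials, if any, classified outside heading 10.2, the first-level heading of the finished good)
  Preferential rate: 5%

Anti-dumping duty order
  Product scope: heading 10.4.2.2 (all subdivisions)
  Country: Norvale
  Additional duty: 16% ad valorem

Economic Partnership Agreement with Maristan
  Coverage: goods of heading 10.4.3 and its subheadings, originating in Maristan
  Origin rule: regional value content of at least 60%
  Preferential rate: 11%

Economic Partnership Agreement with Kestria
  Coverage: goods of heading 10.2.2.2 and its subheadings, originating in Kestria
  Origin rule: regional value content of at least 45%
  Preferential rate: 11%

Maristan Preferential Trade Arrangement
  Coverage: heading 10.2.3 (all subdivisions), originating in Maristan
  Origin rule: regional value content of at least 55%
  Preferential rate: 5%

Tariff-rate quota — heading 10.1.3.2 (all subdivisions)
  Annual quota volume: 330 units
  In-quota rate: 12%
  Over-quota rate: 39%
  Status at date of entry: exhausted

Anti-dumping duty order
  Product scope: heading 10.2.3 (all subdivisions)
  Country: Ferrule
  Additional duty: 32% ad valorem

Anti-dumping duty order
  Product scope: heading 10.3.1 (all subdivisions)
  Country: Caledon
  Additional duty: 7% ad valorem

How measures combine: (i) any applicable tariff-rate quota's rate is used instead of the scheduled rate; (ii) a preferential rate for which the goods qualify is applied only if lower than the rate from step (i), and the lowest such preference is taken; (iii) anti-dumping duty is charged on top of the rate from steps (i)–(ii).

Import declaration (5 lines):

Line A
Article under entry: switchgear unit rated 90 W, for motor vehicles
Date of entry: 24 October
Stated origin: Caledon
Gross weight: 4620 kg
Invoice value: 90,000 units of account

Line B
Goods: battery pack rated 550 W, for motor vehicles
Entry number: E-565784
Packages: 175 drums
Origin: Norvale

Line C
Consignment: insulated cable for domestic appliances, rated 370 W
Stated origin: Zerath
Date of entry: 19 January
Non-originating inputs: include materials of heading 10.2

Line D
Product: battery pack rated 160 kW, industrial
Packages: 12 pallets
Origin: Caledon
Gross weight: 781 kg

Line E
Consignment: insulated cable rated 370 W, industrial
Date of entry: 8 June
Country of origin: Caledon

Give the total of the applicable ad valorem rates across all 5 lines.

110%

Line A: switchgear unit → 10.1; rated 90 W → 10.1.2; for motor vehicles → 10.1.2.3. Scheduled 13%. No special measure applies. → 13%.
Line B: battery pack → 10.3; rated 550 W → 10.3.1; for motor vehicles → 10.3.1.3. Scheduled 36%. No special measure applies. → 36%.
Line C: insulated cable → 10.2; rated 370 W → 10.2.3; for domestic appliances → 10.2.3.2. Scheduled 12%. Zerath agreement on 10.2.3: CTH not met. → 12%.
Line D: battery pack → 10.3; rated 160 kW → 10.3.2; industrial → 10.3.2.2. Scheduled 33%. No special measure applies. → 33%.
Line E: insulated cable → 10.2; rated 370 W → 10.2.3; industrial → 10.2.3.1. Scheduled 16%. No special measure applies. → 16%.
Sum: 13% + 36% + 12% + 33% + 16% = 110%.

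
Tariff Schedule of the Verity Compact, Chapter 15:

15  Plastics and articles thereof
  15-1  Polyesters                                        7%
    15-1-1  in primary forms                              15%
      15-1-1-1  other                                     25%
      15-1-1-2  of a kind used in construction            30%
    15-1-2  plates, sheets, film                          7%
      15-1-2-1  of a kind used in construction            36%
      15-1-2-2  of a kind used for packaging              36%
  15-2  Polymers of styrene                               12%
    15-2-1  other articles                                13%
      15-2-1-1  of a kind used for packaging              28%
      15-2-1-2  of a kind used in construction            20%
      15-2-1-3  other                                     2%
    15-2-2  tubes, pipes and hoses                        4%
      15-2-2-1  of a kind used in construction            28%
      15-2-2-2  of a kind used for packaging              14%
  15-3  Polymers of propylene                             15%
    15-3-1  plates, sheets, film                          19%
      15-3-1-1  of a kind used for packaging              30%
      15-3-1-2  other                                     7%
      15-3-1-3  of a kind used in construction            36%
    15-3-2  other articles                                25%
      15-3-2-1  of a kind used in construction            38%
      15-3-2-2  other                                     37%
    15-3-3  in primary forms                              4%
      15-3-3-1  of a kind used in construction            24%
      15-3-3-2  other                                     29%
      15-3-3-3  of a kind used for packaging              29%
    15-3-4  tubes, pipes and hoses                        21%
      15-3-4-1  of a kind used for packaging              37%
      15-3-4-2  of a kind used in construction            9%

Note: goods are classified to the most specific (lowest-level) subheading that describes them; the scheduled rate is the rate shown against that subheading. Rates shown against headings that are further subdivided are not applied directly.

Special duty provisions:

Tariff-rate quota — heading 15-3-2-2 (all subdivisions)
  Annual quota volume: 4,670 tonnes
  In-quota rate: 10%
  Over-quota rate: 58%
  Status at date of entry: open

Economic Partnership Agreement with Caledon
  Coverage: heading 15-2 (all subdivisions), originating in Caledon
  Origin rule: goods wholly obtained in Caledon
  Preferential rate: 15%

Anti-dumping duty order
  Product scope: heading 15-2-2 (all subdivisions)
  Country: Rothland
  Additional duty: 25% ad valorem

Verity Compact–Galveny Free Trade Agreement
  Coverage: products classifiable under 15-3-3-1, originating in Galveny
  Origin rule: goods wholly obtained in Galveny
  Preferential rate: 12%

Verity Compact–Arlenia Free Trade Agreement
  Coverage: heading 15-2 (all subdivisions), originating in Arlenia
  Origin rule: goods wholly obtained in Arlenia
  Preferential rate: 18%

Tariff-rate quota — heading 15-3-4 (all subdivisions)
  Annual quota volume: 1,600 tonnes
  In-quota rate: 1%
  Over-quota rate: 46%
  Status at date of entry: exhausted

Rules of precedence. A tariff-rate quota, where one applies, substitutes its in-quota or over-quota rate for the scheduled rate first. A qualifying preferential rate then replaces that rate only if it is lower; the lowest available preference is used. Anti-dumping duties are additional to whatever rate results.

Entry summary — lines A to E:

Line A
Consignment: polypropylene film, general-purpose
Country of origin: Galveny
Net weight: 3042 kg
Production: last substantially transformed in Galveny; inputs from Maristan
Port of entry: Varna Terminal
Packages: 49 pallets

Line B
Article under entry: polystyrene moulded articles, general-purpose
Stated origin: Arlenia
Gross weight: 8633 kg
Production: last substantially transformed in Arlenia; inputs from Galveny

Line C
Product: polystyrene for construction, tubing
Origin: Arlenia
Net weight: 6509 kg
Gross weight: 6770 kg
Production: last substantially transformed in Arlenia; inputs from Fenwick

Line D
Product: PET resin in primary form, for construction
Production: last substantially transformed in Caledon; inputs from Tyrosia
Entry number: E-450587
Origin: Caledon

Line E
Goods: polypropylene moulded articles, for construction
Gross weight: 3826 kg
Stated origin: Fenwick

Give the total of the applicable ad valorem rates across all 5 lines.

Line A: polypropylene → 15-3; film → 15-3-1; general-purpose → 15-3-1-2. Scheduled 7%. Galveny agreement on 15-3-3-1: 15-3-1-2 not covered. → 7%.
Line B: polystyrene → 15-2; moulded articles → 15-2-1; general-purpose → 15-2-1-3. Scheduled 2%. Arlenia agreement on 15-2: not wholly obtained. → 2%.
Line C: polystyrene → 15-2; tubing → 15-2-2; for construction → 15-2-2-1. Scheduled 28%. Arlenia agreement on 15-2: not wholly obtained. → 28%.
Line D: PET → 15-1; resin in primary form → 15-1-1; for construction → 15-1-1-2. Scheduled 30%. Caledon agreement on 15-2: 15-1-1-2 not covered. → 30%.
Line E: polypropylene → 15-3; moulded articles → 15-3-2; for construction → 15-3-2-1. Scheduled 38%. No special measure applies. → 38%.
Sum: 7% + 2% + 28% + 30% + 38% = 105%.

105%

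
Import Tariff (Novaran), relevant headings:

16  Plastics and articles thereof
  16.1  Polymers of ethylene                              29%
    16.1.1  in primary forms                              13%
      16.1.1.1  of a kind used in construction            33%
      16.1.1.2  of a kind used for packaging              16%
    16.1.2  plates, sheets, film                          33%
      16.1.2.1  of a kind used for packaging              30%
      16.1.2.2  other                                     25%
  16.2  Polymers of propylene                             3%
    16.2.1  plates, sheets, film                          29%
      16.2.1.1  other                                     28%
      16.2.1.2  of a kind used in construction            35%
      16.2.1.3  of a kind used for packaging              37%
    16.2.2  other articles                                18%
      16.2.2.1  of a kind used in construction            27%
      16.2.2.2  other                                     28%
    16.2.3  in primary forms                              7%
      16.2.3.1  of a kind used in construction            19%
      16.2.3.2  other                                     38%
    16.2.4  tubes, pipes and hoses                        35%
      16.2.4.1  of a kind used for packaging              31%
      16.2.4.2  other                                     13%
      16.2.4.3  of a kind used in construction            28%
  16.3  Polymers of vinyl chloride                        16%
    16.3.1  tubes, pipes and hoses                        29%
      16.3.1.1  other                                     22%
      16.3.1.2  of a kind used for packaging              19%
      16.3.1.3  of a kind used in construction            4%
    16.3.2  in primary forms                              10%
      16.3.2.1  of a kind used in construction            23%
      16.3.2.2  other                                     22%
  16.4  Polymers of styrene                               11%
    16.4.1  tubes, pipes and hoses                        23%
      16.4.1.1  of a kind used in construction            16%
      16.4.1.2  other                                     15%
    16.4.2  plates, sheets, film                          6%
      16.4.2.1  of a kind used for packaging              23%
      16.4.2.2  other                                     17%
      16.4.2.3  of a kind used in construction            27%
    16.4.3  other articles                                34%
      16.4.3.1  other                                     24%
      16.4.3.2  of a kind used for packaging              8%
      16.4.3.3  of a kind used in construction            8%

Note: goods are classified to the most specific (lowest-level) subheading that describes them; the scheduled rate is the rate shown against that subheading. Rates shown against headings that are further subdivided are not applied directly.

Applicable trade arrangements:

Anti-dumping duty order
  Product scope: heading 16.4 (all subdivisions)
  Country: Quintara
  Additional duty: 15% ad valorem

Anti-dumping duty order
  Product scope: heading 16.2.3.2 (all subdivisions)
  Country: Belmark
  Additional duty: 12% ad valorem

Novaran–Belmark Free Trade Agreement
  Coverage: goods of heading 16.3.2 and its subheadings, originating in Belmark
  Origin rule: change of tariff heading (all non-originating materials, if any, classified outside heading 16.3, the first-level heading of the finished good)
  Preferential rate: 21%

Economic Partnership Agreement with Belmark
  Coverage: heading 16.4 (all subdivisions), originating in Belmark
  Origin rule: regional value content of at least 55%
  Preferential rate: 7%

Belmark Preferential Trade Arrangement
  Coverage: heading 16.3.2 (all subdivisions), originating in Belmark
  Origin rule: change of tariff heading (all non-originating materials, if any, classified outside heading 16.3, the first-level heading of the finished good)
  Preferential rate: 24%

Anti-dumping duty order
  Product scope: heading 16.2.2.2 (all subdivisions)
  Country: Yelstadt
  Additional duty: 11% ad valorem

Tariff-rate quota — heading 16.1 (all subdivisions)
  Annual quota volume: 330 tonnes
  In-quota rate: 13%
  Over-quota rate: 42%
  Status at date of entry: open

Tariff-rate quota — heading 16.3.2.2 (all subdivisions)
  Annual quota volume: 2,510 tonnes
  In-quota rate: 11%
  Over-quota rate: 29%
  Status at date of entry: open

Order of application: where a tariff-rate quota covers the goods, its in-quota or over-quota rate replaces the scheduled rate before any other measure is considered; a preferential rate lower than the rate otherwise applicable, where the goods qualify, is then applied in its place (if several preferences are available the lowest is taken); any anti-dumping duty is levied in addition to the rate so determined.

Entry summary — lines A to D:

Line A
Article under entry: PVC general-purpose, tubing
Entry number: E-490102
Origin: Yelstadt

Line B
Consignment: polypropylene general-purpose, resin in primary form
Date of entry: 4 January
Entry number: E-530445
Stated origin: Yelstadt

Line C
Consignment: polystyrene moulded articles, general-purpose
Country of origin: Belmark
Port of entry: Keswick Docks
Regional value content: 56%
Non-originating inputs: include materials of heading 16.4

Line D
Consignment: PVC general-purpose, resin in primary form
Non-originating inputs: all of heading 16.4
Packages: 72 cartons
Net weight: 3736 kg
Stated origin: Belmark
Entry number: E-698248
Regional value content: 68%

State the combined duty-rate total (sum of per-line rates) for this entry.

78%

Line A: PVC → 16.3; tubing → 16.3.1; general-purpose → 16.3.1.1. Scheduled 22%. No special measure applies. → 22%.
Line B: polypropylene → 16.2; resin in primary form → 16.2.3; general-purpose → 16.2.3.2. Scheduled 38%. No special measure applies. → 38%.
Line C: polystyrene → 16.4; moulded articles → 16.4.3; general-purpose → 16.4.3.1. Scheduled 24%. Belmark agreement on 16.3.2: 16.4.3.1 not covered; Belmark agreement on 16.4: RVC ≥ 55% → 7% available; Belmark agreement on 16.3.2: 16.4.3.1 not covered; preferential 7%. → 7%.
Line D: PVC → 16.3; resin in primary form → 16.3.2; general-purpose → 16.3.2.2. Scheduled 22%. quota on 16.3.2.2 open → in-quota 11%; Belmark agreement on 16.3.2: CTH met → 21% available; Belmark agreement on 16.4: 16.3.2.2 not covered; Belmark agreement on 16.3.2: CTH met → 24% available; preference 21% not lower than 11% → no reduction. → 11%.
Sum: 22% + 38% + 7% + 11% = 78%.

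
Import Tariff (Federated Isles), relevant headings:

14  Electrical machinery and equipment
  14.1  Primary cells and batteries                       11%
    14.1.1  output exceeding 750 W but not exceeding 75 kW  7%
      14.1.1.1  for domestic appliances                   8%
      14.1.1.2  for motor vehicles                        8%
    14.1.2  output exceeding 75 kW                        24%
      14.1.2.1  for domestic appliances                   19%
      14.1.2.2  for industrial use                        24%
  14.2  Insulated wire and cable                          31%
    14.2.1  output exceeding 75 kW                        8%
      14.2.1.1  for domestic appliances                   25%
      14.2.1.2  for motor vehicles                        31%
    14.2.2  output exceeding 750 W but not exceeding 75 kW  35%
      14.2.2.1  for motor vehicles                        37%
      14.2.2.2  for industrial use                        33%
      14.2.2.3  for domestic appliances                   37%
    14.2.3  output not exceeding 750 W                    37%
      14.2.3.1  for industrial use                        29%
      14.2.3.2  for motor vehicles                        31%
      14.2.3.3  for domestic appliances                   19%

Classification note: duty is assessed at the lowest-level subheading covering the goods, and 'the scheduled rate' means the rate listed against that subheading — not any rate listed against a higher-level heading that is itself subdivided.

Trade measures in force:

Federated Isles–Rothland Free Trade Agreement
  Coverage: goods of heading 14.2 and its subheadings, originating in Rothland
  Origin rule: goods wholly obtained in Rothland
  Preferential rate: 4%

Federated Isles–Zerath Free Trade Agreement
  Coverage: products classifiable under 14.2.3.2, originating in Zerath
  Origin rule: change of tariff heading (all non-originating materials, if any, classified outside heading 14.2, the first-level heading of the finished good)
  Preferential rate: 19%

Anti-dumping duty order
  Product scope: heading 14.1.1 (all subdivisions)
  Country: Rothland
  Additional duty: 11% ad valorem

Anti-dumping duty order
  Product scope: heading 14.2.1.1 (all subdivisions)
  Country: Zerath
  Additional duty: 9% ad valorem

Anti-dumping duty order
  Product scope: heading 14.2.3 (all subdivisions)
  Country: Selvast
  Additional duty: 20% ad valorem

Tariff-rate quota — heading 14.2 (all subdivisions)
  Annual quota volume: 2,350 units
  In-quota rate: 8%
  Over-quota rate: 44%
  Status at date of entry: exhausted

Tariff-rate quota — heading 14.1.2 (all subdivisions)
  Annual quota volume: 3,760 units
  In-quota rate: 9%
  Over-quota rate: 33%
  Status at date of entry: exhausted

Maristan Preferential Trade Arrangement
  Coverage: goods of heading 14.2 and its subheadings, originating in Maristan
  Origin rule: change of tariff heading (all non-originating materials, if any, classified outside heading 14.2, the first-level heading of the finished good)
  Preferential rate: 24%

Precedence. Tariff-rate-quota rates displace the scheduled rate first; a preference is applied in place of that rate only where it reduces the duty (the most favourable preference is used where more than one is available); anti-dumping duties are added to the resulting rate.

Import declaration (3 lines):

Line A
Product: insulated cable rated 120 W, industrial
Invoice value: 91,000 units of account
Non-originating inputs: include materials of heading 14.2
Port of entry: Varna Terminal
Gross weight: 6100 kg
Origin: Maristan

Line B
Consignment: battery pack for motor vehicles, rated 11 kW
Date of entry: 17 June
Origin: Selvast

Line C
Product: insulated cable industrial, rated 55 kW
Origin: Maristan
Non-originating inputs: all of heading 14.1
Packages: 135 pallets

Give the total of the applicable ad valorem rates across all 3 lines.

Line A: insulated cable → 14.2; rated 120 W → 14.2.3; industrial → 14.2.3.1. Scheduled 29%. quota on 14.2 exhausted → over-quota 44%; Maristan agreement on 14.2: CTH not met. → 44%.
Line B: battery pack → 14.1; rated 11 kW → 14.1.1; for motor vehicles → 14.1.1.2. Scheduled 8%. No special measure applies. → 8%.
Line C: insulated cable → 14.2; rated 55 kW → 14.2.2; industrial → 14.2.2.2. Scheduled 33%. quota on 14.2 exhausted → over-quota 44%; Maristan agreement on 14.2: CTH met → 24% available; preferential 24%. → 24%.
Sum: 44% + 8% + 24% = 76%.

76%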